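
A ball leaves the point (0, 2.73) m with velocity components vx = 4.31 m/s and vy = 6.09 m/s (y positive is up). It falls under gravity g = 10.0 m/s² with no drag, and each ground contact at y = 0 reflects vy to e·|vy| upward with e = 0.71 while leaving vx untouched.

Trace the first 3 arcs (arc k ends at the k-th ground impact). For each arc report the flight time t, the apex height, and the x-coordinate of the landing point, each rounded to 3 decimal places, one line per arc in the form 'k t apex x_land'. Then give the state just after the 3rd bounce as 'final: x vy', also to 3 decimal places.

1 1.567 4.584 6.752
2 1.360 2.311 12.612
3 0.965 1.165 16.773
final: 16.773 3.427

Arc 1: start y=2.730, vy=6.090 → t=1.567, apex=4.584, x_land=6.752, impact vy=-9.575
  bounce: vy ← 0.71·9.575 = 6.799
Arc 2: start y=0.000, vy=6.799 → t=1.360, apex=2.311, x_land=12.612, impact vy=-6.799
  bounce: vy ← 0.71·6.799 = 4.827
Arc 3: start y=0.000, vy=4.827 → t=0.965, apex=1.165, x_land=16.773, impact vy=-4.827
  bounce: vy ← 0.71·4.827 = 3.427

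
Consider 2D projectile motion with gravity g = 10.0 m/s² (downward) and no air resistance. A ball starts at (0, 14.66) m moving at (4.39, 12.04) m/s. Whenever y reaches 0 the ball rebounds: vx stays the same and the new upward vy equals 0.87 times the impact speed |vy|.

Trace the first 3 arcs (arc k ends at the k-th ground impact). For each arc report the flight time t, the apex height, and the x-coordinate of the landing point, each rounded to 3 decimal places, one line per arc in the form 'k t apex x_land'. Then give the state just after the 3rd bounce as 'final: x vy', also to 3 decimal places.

1 3.297 21.908 14.475
2 3.642 16.582 30.464
3 3.169 12.551 44.375
final: 44.375 13.784

Arc 1: start y=14.660, vy=12.040 → t=3.297, apex=21.908, x_land=14.475, impact vy=-20.932
  bounce: vy ← 0.87·20.932 = 18.211
Arc 2: start y=0.000, vy=18.211 → t=3.642, apex=16.582, x_land=30.464, impact vy=-18.211
  bounce: vy ← 0.87·18.211 = 15.844
Arc 3: start y=0.000, vy=15.844 → t=3.169, apex=12.551, x_land=44.375, impact vy=-15.844
  bounce: vy ← 0.87·15.844 = 13.784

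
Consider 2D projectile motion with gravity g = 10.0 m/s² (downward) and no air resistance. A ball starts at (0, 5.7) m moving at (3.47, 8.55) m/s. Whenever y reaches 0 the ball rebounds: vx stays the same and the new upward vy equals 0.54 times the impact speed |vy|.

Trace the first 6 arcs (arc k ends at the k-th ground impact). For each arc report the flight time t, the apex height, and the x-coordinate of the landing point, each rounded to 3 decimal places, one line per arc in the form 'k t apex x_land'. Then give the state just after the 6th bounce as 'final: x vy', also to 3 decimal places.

1 2.223 9.355 7.713
2 1.477 2.728 12.839
3 0.798 0.795 15.608
4 0.431 0.232 17.102
5 0.233 0.068 17.910
6 0.126 0.020 18.345
final: 18.345 0.339

Arc 1: start y=5.700, vy=8.550 → t=2.223, apex=9.355, x_land=7.713, impact vy=-13.679
  bounce: vy ← 0.54·13.679 = 7.386
Arc 2: start y=0.000, vy=7.386 → t=1.477, apex=2.728, x_land=12.839, impact vy=-7.386
  bounce: vy ← 0.54·7.386 = 3.989
Arc 3: start y=0.000, vy=3.989 → t=0.798, apex=0.795, x_land=15.608, impact vy=-3.989
  bounce: vy ← 0.54·3.989 = 2.154
Arc 4: start y=0.000, vy=2.154 → t=0.431, apex=0.232, x_land=17.102, impact vy=-2.154
  bounce: vy ← 0.54·2.154 = 1.163
Arc 5: start y=0.000, vy=1.163 → t=0.233, apex=0.068, x_land=17.910, impact vy=-1.163
  bounce: vy ← 0.54·1.163 = 0.628
Arc 6: start y=0.000, vy=0.628 → t=0.126, apex=0.020, x_land=18.345, impact vy=-0.628
  bounce: vy ← 0.54·0.628 = 0.339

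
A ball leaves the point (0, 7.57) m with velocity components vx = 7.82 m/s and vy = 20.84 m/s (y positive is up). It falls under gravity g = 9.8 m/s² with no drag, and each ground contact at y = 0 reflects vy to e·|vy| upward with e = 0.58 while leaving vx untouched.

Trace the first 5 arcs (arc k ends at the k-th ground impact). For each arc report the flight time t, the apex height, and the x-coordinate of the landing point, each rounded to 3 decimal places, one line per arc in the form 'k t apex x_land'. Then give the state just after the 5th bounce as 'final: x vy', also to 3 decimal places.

1 4.590 29.728 35.891
2 2.857 10.001 58.235
3 1.657 3.364 71.194
4 0.961 1.132 78.710
5 0.557 0.381 83.070
final: 83.070 1.584

Arc 1: start y=7.570, vy=20.840 → t=4.590, apex=29.728, x_land=35.891, impact vy=-24.139
  bounce: vy ← 0.58·24.139 = 14.000
Arc 2: start y=0.000, vy=14.000 → t=2.857, apex=10.001, x_land=58.235, impact vy=-14.000
  bounce: vy ← 0.58·14.000 = 8.120
Arc 3: start y=0.000, vy=8.120 → t=1.657, apex=3.364, x_land=71.194, impact vy=-8.120
  bounce: vy ← 0.58·8.120 = 4.710
Arc 4: start y=0.000, vy=4.710 → t=0.961, apex=1.132, x_land=78.710, impact vy=-4.710
  bounce: vy ← 0.58·4.710 = 2.732
Arc 5: start y=0.000, vy=2.732 → t=0.557, apex=0.381, x_land=83.070, impact vy=-2.732
  bounce: vy ← 0.58·2.732 = 1.584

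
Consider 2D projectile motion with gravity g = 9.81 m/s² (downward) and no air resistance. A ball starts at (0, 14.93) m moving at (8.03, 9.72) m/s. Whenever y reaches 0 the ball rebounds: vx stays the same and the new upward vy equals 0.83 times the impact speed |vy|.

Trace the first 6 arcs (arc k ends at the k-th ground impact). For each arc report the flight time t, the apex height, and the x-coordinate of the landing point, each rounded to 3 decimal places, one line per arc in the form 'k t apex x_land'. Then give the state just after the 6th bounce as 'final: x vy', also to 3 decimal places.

1 2.997 19.745 24.068
2 3.331 13.603 50.812
3 2.764 9.371 73.010
4 2.294 6.456 91.435
5 1.904 4.447 106.727
6 1.581 3.064 119.420
final: 119.420 6.435

Arc 1: start y=14.930, vy=9.720 → t=2.997, apex=19.745, x_land=24.068, impact vy=-19.683
  bounce: vy ← 0.83·19.683 = 16.337
Arc 2: start y=0.000, vy=16.337 → t=3.331, apex=13.603, x_land=50.812, impact vy=-16.337
  bounce: vy ← 0.83·16.337 = 13.559
Arc 3: start y=0.000, vy=13.559 → t=2.764, apex=9.371, x_land=73.010, impact vy=-13.559
  bounce: vy ← 0.83·13.559 = 11.254
Arc 4: start y=0.000, vy=11.254 → t=2.294, apex=6.456, x_land=91.435, impact vy=-11.254
  bounce: vy ← 0.83·11.254 = 9.341
Arc 5: start y=0.000, vy=9.341 → t=1.904, apex=4.447, x_land=106.727, impact vy=-9.341
  bounce: vy ← 0.83·9.341 = 7.753
Arc 6: start y=0.000, vy=7.753 → t=1.581, apex=3.064, x_land=119.420, impact vy=-7.753
  bounce: vy ← 0.83·7.753 = 6.435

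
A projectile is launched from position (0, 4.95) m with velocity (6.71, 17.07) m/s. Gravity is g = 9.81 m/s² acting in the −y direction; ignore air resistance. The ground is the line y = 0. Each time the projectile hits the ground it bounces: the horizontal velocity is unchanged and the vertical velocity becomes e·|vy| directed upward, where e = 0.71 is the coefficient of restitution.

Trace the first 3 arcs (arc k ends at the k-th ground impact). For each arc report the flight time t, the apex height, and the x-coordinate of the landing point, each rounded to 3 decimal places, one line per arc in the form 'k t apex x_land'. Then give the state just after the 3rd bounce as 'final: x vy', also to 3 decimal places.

1 3.749 19.801 25.158
2 2.853 9.982 44.302
3 2.026 5.032 57.894
final: 57.894 7.055

Arc 1: start y=4.950, vy=17.070 → t=3.749, apex=19.801, x_land=25.158, impact vy=-19.711
  bounce: vy ← 0.71·19.711 = 13.994
Arc 2: start y=0.000, vy=13.994 → t=2.853, apex=9.982, x_land=44.302, impact vy=-13.994
  bounce: vy ← 0.71·13.994 = 9.936
Arc 3: start y=0.000, vy=9.936 → t=2.026, apex=5.032, x_land=57.894, impact vy=-9.936
  bounce: vy ← 0.71·9.936 = 7.055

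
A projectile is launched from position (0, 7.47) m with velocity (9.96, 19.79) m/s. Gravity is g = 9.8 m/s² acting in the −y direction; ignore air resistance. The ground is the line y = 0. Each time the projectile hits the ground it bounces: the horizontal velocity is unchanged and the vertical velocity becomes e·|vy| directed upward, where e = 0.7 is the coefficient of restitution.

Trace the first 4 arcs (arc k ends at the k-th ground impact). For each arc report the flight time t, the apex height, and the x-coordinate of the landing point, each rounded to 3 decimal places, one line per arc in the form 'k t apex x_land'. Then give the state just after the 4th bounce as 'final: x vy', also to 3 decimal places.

Arc 1: start y=7.470, vy=19.790 → t=4.386, apex=27.452, x_land=43.688, impact vy=-23.196
  bounce: vy ← 0.7·23.196 = 16.237
Arc 2: start y=0.000, vy=16.237 → t=3.314, apex=13.451, x_land=76.692, impact vy=-16.237
  bounce: vy ← 0.7·16.237 = 11.366
Arc 3: start y=0.000, vy=11.366 → t=2.320, apex=6.591, x_land=99.796, impact vy=-11.366
  bounce: vy ← 0.7·11.366 = 7.956
Arc 4: start y=0.000, vy=7.956 → t=1.624, apex=3.230, x_land=115.968, impact vy=-7.956
  bounce: vy ← 0.7·7.956 = 5.569

1 4.386 27.452 43.688
2 3.314 13.451 76.692
3 2.320 6.591 99.796
4 1.624 3.230 115.968
final: 115.968 5.569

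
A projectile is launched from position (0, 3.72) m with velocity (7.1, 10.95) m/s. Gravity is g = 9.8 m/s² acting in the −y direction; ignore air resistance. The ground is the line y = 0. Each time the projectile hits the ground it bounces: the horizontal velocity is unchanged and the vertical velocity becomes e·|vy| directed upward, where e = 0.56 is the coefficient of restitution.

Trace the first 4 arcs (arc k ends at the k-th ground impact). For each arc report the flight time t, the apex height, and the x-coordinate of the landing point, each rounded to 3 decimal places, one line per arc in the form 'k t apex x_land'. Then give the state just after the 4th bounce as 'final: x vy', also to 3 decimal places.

Arc 1: start y=3.720, vy=10.950 → t=2.534, apex=9.837, x_land=17.993, impact vy=-13.886
  bounce: vy ← 0.56·13.886 = 7.776
Arc 2: start y=0.000, vy=7.776 → t=1.587, apex=3.085, x_land=29.261, impact vy=-7.776
  bounce: vy ← 0.56·7.776 = 4.355
Arc 3: start y=0.000, vy=4.355 → t=0.889, apex=0.967, x_land=35.570, impact vy=-4.355
  bounce: vy ← 0.56·4.355 = 2.439
Arc 4: start y=0.000, vy=2.439 → t=0.498, apex=0.303, x_land=39.104, impact vy=-2.439
  bounce: vy ← 0.56·2.439 = 1.366

1 2.534 9.837 17.993
2 1.587 3.085 29.261
3 0.889 0.967 35.570
4 0.498 0.303 39.104
final: 39.104 1.366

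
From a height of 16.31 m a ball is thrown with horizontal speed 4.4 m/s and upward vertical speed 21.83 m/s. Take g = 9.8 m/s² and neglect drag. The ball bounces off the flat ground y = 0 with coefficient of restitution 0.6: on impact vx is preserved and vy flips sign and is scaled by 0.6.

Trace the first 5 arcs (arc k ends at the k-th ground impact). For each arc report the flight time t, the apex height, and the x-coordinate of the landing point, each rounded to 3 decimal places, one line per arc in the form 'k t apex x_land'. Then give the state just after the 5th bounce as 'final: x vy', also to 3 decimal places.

Arc 1: start y=16.310, vy=21.830 → t=5.107, apex=40.624, x_land=22.470, impact vy=-28.217
  bounce: vy ← 0.6·28.217 = 16.930
Arc 2: start y=0.000, vy=16.930 → t=3.455, apex=14.625, x_land=37.673, impact vy=-16.930
  bounce: vy ← 0.6·16.930 = 10.158
Arc 3: start y=0.000, vy=10.158 → t=2.073, apex=5.265, x_land=46.795, impact vy=-10.158
  bounce: vy ← 0.6·10.158 = 6.095
Arc 4: start y=0.000, vy=6.095 → t=1.244, apex=1.895, x_land=52.268, impact vy=-6.095
  bounce: vy ← 0.6·6.095 = 3.657
Arc 5: start y=0.000, vy=3.657 → t=0.746, apex=0.682, x_land=55.552, impact vy=-3.657
  bounce: vy ← 0.6·3.657 = 2.194

1 5.107 40.624 22.470
2 3.455 14.625 37.673
3 2.073 5.265 46.795
4 1.244 1.895 52.268
5 0.746 0.682 55.552
final: 55.552 2.194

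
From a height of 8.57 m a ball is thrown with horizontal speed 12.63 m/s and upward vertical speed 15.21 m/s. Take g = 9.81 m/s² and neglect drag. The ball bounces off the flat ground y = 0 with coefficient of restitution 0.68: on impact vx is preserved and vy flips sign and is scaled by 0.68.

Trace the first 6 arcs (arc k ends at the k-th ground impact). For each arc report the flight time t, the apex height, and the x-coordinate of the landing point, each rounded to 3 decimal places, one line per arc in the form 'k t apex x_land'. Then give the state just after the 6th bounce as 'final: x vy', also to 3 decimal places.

1 3.588 20.361 45.315
2 2.771 9.415 80.312
3 1.884 4.354 104.109
4 1.281 2.013 120.292
5 0.871 0.931 131.296
6 0.592 0.430 138.778
final: 138.778 1.976

Arc 1: start y=8.570, vy=15.210 → t=3.588, apex=20.361, x_land=45.315, impact vy=-19.987
  bounce: vy ← 0.68·19.987 = 13.591
Arc 2: start y=0.000, vy=13.591 → t=2.771, apex=9.415, x_land=80.312, impact vy=-13.591
  bounce: vy ← 0.68·13.591 = 9.242
Arc 3: start y=0.000, vy=9.242 → t=1.884, apex=4.354, x_land=104.109, impact vy=-9.242
  bounce: vy ← 0.68·9.242 = 6.285
Arc 4: start y=0.000, vy=6.285 → t=1.281, apex=2.013, x_land=120.292, impact vy=-6.285
  bounce: vy ← 0.68·6.285 = 4.274
Arc 5: start y=0.000, vy=4.274 → t=0.871, apex=0.931, x_land=131.296, impact vy=-4.274
  bounce: vy ← 0.68·4.274 = 2.906
Arc 6: start y=0.000, vy=2.906 → t=0.592, apex=0.430, x_land=138.778, impact vy=-2.906
  bounce: vy ← 0.68·2.906 = 1.976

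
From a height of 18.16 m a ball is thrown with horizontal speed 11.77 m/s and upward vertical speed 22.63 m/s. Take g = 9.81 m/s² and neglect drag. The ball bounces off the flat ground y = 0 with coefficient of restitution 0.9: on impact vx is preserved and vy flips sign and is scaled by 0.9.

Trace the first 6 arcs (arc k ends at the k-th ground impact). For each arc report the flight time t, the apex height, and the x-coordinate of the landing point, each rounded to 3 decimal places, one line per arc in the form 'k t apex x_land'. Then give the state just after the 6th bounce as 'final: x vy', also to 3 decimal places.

1 5.311 44.262 62.508
2 5.407 35.852 126.150
3 4.866 29.040 183.428
4 4.380 23.523 234.978
5 3.942 19.053 281.373
6 3.548 15.433 323.128
final: 323.128 15.661

Arc 1: start y=18.160, vy=22.630 → t=5.311, apex=44.262, x_land=62.508, impact vy=-29.469
  bounce: vy ← 0.9·29.469 = 26.522
Arc 2: start y=0.000, vy=26.522 → t=5.407, apex=35.852, x_land=126.150, impact vy=-26.522
  bounce: vy ← 0.9·26.522 = 23.870
Arc 3: start y=0.000, vy=23.870 → t=4.866, apex=29.040, x_land=183.428, impact vy=-23.870
  bounce: vy ← 0.9·23.870 = 21.483
Arc 4: start y=0.000, vy=21.483 → t=4.380, apex=23.523, x_land=234.978, impact vy=-21.483
  bounce: vy ← 0.9·21.483 = 19.335
Arc 5: start y=0.000, vy=19.335 → t=3.942, apex=19.053, x_land=281.373, impact vy=-19.335
  bounce: vy ← 0.9·19.335 = 17.401
Arc 6: start y=0.000, vy=17.401 → t=3.548, apex=15.433, x_land=323.128, impact vy=-17.401
  bounce: vy ← 0.9·17.401 = 15.661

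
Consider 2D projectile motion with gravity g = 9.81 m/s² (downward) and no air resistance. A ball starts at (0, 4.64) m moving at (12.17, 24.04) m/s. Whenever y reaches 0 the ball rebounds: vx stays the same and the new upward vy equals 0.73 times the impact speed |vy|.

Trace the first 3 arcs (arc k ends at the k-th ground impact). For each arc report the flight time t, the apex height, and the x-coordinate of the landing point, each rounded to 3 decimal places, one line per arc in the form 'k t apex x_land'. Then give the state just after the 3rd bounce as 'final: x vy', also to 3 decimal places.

Arc 1: start y=4.640, vy=24.040 → t=5.087, apex=34.096, x_land=61.910, impact vy=-25.864
  bounce: vy ← 0.73·25.864 = 18.881
Arc 2: start y=0.000, vy=18.881 → t=3.849, apex=18.170, x_land=108.756, impact vy=-18.881
  bounce: vy ← 0.73·18.881 = 13.783
Arc 3: start y=0.000, vy=13.783 → t=2.810, apex=9.683, x_land=142.954, impact vy=-13.783
  bounce: vy ← 0.73·13.783 = 10.062

1 5.087 34.096 61.910
2 3.849 18.170 108.756
3 2.810 9.683 142.954
final: 142.954 10.062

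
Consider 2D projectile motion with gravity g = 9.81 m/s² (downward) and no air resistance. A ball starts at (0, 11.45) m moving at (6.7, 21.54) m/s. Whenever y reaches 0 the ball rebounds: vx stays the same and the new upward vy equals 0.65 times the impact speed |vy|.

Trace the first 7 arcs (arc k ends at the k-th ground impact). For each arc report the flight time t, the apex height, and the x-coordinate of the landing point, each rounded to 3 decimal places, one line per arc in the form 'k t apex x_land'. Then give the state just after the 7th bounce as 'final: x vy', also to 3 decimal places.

Arc 1: start y=11.450, vy=21.540 → t=4.871, apex=35.098, x_land=32.634, impact vy=-26.242
  bounce: vy ← 0.65·26.242 = 17.057
Arc 2: start y=0.000, vy=17.057 → t=3.477, apex=14.829, x_land=55.933, impact vy=-17.057
  bounce: vy ← 0.65·17.057 = 11.087
Arc 3: start y=0.000, vy=11.087 → t=2.260, apex=6.265, x_land=71.077, impact vy=-11.087
  bounce: vy ← 0.65·11.087 = 7.207
Arc 4: start y=0.000, vy=7.207 → t=1.469, apex=2.647, x_land=80.921, impact vy=-7.207
  bounce: vy ← 0.65·7.207 = 4.684
Arc 5: start y=0.000, vy=4.684 → t=0.955, apex=1.118, x_land=87.320, impact vy=-4.684
  bounce: vy ← 0.65·4.684 = 3.045
Arc 6: start y=0.000, vy=3.045 → t=0.621, apex=0.473, x_land=91.479, impact vy=-3.045
  bounce: vy ← 0.65·3.045 = 1.979
Arc 7: start y=0.000, vy=1.979 → t=0.403, apex=0.200, x_land=94.182, impact vy=-1.979
  bounce: vy ← 0.65·1.979 = 1.286

1 4.871 35.098 32.634
2 3.477 14.829 55.933
3 2.260 6.265 71.077
4 1.469 2.647 80.921
5 0.955 1.118 87.320
6 0.621 0.473 91.479
7 0.403 0.200 94.182
final: 94.182 1.286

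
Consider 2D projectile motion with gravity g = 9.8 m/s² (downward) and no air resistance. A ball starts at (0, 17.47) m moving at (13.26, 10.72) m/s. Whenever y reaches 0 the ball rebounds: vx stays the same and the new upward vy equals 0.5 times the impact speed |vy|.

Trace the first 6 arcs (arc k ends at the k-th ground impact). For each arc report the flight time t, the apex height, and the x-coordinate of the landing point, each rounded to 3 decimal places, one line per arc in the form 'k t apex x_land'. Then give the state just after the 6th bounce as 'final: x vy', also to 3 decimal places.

1 3.276 23.333 43.440
2 2.182 5.833 72.376
3 1.091 1.458 86.844
4 0.546 0.365 94.078
5 0.273 0.091 97.695
6 0.136 0.023 99.503
final: 99.503 0.334

Arc 1: start y=17.470, vy=10.720 → t=3.276, apex=23.333, x_land=43.440, impact vy=-21.385
  bounce: vy ← 0.5·21.385 = 10.693
Arc 2: start y=0.000, vy=10.693 → t=2.182, apex=5.833, x_land=72.376, impact vy=-10.693
  bounce: vy ← 0.5·10.693 = 5.346
Arc 3: start y=0.000, vy=5.346 → t=1.091, apex=1.458, x_land=86.844, impact vy=-5.346
  bounce: vy ← 0.5·5.346 = 2.673
Arc 4: start y=0.000, vy=2.673 → t=0.546, apex=0.365, x_land=94.078, impact vy=-2.673
  bounce: vy ← 0.5·2.673 = 1.337
Arc 5: start y=0.000, vy=1.337 → t=0.273, apex=0.091, x_land=97.695, impact vy=-1.337
  bounce: vy ← 0.5·1.337 = 0.668
Arc 6: start y=0.000, vy=0.668 → t=0.136, apex=0.023, x_land=99.503, impact vy=-0.668
  bounce: vy ← 0.5·0.668 = 0.334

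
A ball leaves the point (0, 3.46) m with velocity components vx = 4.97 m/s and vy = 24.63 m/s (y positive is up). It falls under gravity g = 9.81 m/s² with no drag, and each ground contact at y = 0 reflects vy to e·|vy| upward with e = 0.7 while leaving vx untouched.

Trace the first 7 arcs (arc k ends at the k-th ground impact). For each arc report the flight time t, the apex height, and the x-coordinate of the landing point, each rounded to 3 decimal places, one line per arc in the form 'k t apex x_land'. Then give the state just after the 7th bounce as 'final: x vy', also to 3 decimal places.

Arc 1: start y=3.460, vy=24.630 → t=5.158, apex=34.379, x_land=25.636, impact vy=-25.972
  bounce: vy ← 0.7·25.972 = 18.180
Arc 2: start y=0.000, vy=18.180 → t=3.706, apex=16.846, x_land=44.057, impact vy=-18.180
  bounce: vy ← 0.7·18.180 = 12.726
Arc 3: start y=0.000, vy=12.726 → t=2.595, apex=8.254, x_land=56.952, impact vy=-12.726
  bounce: vy ← 0.7·12.726 = 8.908
Arc 4: start y=0.000, vy=8.908 → t=1.816, apex=4.045, x_land=65.978, impact vy=-8.908
  bounce: vy ← 0.7·8.908 = 6.236
Arc 5: start y=0.000, vy=6.236 → t=1.271, apex=1.982, x_land=72.296, impact vy=-6.236
  bounce: vy ← 0.7·6.236 = 4.365
Arc 6: start y=0.000, vy=4.365 → t=0.890, apex=0.971, x_land=76.719, impact vy=-4.365
  bounce: vy ← 0.7·4.365 = 3.056
Arc 7: start y=0.000, vy=3.056 → t=0.623, apex=0.476, x_land=79.815, impact vy=-3.056
  bounce: vy ← 0.7·3.056 = 2.139

1 5.158 34.379 25.636
2 3.706 16.846 44.057
3 2.595 8.254 56.952
4 1.816 4.045 65.978
5 1.271 1.982 72.296
6 0.890 0.971 76.719
7 0.623 0.476 79.815
final: 79.815 2.139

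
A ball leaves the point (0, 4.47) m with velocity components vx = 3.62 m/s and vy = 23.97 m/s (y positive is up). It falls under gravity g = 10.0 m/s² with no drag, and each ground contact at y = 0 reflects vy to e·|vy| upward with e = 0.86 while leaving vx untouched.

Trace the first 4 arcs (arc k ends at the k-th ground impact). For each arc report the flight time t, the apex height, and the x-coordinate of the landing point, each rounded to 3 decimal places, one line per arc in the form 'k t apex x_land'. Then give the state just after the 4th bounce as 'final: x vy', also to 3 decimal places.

1 4.974 33.198 18.005
2 4.432 24.553 34.049
3 3.812 18.160 47.846
4 3.278 13.431 59.713
final: 59.713 14.095

Arc 1: start y=4.470, vy=23.970 → t=4.974, apex=33.198, x_land=18.005, impact vy=-25.767
  bounce: vy ← 0.86·25.767 = 22.160
Arc 2: start y=0.000, vy=22.160 → t=4.432, apex=24.553, x_land=34.049, impact vy=-22.160
  bounce: vy ← 0.86·22.160 = 19.058
Arc 3: start y=0.000, vy=19.058 → t=3.812, apex=18.160, x_land=47.846, impact vy=-19.058
  bounce: vy ← 0.86·19.058 = 16.390
Arc 4: start y=0.000, vy=16.390 → t=3.278, apex=13.431, x_land=59.713, impact vy=-16.390
  bounce: vy ← 0.86·16.390 = 14.095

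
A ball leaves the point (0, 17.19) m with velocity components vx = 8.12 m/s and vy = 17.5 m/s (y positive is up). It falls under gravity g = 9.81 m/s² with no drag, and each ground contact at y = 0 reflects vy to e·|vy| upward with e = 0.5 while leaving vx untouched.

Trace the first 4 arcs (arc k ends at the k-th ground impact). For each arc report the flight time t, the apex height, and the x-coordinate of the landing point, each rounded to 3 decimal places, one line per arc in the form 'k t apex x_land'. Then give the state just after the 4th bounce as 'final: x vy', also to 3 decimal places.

Arc 1: start y=17.190, vy=17.500 → t=4.370, apex=32.799, x_land=35.483, impact vy=-25.368
  bounce: vy ← 0.5·25.368 = 12.684
Arc 2: start y=0.000, vy=12.684 → t=2.586, apex=8.200, x_land=56.480, impact vy=-12.684
  bounce: vy ← 0.5·12.684 = 6.342
Arc 3: start y=0.000, vy=6.342 → t=1.293, apex=2.050, x_land=66.979, impact vy=-6.342
  bounce: vy ← 0.5·6.342 = 3.171
Arc 4: start y=0.000, vy=3.171 → t=0.646, apex=0.512, x_land=72.228, impact vy=-3.171
  bounce: vy ← 0.5·3.171 = 1.585

1 4.370 32.799 35.483
2 2.586 8.200 56.480
3 1.293 2.050 66.979
4 0.646 0.512 72.228
final: 72.228 1.585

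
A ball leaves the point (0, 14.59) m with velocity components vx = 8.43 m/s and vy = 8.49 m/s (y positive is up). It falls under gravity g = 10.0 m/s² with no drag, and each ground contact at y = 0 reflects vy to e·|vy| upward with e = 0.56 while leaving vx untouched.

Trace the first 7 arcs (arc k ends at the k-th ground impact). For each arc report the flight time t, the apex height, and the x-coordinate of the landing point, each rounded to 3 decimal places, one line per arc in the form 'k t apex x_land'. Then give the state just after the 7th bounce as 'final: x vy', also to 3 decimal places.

Arc 1: start y=14.590, vy=8.490 → t=2.757, apex=18.194, x_land=23.238, impact vy=-19.076
  bounce: vy ← 0.56·19.076 = 10.682
Arc 2: start y=0.000, vy=10.682 → t=2.136, apex=5.706, x_land=41.248, impact vy=-10.682
  bounce: vy ← 0.56·10.682 = 5.982
Arc 3: start y=0.000, vy=5.982 → t=1.196, apex=1.789, x_land=51.334, impact vy=-5.982
  bounce: vy ← 0.56·5.982 = 3.350
Arc 4: start y=0.000, vy=3.350 → t=0.670, apex=0.561, x_land=56.982, impact vy=-3.350
  bounce: vy ← 0.56·3.350 = 1.876
Arc 5: start y=0.000, vy=1.876 → t=0.375, apex=0.176, x_land=60.145, impact vy=-1.876
  bounce: vy ← 0.56·1.876 = 1.051
Arc 6: start y=0.000, vy=1.051 → t=0.210, apex=0.055, x_land=61.916, impact vy=-1.051
  bounce: vy ← 0.56·1.051 = 0.588
Arc 7: start y=0.000, vy=0.588 → t=0.118, apex=0.017, x_land=62.908, impact vy=-0.588
  bounce: vy ← 0.56·0.588 = 0.329

1 2.757 18.194 23.238
2 2.136 5.706 41.248
3 1.196 1.789 51.334
4 0.670 0.561 56.982
5 0.375 0.176 60.145
6 0.210 0.055 61.916
7 0.118 0.017 62.908
final: 62.908 0.329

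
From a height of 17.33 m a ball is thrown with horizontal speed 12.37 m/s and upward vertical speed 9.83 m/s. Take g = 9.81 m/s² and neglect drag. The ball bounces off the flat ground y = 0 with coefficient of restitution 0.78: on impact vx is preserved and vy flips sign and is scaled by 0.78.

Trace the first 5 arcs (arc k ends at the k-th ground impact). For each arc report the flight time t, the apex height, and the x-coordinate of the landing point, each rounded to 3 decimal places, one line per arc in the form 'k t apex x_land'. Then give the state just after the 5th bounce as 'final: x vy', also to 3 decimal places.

1 3.132 22.255 38.744
2 3.323 13.540 79.849
3 2.592 8.238 111.910
4 2.022 5.012 136.918
5 1.577 3.049 156.424
final: 156.424 6.033

Arc 1: start y=17.330, vy=9.830 → t=3.132, apex=22.255, x_land=38.744, impact vy=-20.896
  bounce: vy ← 0.78·20.896 = 16.299
Arc 2: start y=0.000, vy=16.299 → t=3.323, apex=13.540, x_land=79.849, impact vy=-16.299
  bounce: vy ← 0.78·16.299 = 12.713
Arc 3: start y=0.000, vy=12.713 → t=2.592, apex=8.238, x_land=111.910, impact vy=-12.713
  bounce: vy ← 0.78·12.713 = 9.916
Arc 4: start y=0.000, vy=9.916 → t=2.022, apex=5.012, x_land=136.918, impact vy=-9.916
  bounce: vy ← 0.78·9.916 = 7.735
Arc 5: start y=0.000, vy=7.735 → t=1.577, apex=3.049, x_land=156.424, impact vy=-7.735
  bounce: vy ← 0.78·7.735 = 6.033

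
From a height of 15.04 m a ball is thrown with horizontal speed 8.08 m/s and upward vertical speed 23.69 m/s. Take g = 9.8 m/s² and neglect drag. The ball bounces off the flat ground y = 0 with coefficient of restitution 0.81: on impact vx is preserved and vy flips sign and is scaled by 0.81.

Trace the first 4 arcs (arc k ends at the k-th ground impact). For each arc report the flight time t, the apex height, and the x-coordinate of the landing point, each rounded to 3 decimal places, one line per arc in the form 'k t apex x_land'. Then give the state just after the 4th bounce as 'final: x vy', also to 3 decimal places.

Arc 1: start y=15.040, vy=23.690 → t=5.403, apex=43.673, x_land=43.655, impact vy=-29.257
  bounce: vy ← 0.81·29.257 = 23.699
Arc 2: start y=0.000, vy=23.699 → t=4.836, apex=28.654, x_land=82.733, impact vy=-23.699
  bounce: vy ← 0.81·23.699 = 19.196
Arc 3: start y=0.000, vy=19.196 → t=3.918, apex=18.800, x_land=114.387, impact vy=-19.196
  bounce: vy ← 0.81·19.196 = 15.549
Arc 4: start y=0.000, vy=15.549 → t=3.173, apex=12.335, x_land=140.026, impact vy=-15.549
  bounce: vy ← 0.81·15.549 = 12.594

1 5.403 43.673 43.655
2 4.836 28.654 82.733
3 3.918 18.800 114.387
4 3.173 12.335 140.026
final: 140.026 12.594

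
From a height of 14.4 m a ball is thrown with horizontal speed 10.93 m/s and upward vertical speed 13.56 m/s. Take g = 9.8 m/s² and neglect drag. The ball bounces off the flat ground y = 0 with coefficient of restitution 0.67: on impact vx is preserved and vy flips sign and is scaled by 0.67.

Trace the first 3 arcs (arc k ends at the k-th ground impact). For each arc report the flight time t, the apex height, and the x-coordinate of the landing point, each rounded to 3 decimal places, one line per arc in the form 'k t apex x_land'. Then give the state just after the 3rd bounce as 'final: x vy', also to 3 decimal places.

Arc 1: start y=14.400, vy=13.560 → t=3.587, apex=23.781, x_land=39.203, impact vy=-21.590
  bounce: vy ← 0.67·21.590 = 14.465
Arc 2: start y=0.000, vy=14.465 → t=2.952, apex=10.675, x_land=71.469, impact vy=-14.465
  bounce: vy ← 0.67·14.465 = 9.692
Arc 3: start y=0.000, vy=9.692 → t=1.978, apex=4.792, x_land=93.087, impact vy=-9.692
  bounce: vy ← 0.67·9.692 = 6.493

1 3.587 23.781 39.203
2 2.952 10.675 71.469
3 1.978 4.792 93.087
final: 93.087 6.493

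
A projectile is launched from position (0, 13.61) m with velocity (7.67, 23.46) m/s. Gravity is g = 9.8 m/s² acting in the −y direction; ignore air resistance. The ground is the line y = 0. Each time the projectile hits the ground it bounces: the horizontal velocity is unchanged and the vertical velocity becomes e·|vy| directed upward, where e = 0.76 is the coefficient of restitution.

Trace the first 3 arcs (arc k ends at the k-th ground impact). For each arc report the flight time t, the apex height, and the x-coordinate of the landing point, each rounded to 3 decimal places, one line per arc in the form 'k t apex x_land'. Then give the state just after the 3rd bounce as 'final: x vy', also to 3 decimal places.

Arc 1: start y=13.610, vy=23.460 → t=5.311, apex=41.690, x_land=40.734, impact vy=-28.585
  bounce: vy ← 0.76·28.585 = 21.725
Arc 2: start y=0.000, vy=21.725 → t=4.434, apex=24.080, x_land=74.740, impact vy=-21.725
  bounce: vy ← 0.76·21.725 = 16.511
Arc 3: start y=0.000, vy=16.511 → t=3.370, apex=13.909, x_land=100.584, impact vy=-16.511
  bounce: vy ← 0.76·16.511 = 12.548

1 5.311 41.690 40.734
2 4.434 24.080 74.740
3 3.370 13.909 100.584
final: 100.584 12.548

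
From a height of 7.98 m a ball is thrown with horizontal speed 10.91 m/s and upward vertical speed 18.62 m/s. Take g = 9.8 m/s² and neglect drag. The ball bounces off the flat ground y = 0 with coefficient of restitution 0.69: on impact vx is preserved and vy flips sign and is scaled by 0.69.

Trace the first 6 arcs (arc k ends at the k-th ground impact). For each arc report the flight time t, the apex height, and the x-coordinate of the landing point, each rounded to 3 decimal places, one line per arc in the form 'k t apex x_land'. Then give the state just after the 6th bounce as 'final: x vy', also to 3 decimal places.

Arc 1: start y=7.980, vy=18.620 → t=4.189, apex=25.669, x_land=45.700, impact vy=-22.430
  bounce: vy ← 0.69·22.430 = 15.477
Arc 2: start y=0.000, vy=15.477 → t=3.159, apex=12.221, x_land=80.159, impact vy=-15.477
  bounce: vy ← 0.69·15.477 = 10.679
Arc 3: start y=0.000, vy=10.679 → t=2.179, apex=5.818, x_land=103.936, impact vy=-10.679
  bounce: vy ← 0.69·10.679 = 7.369
Arc 4: start y=0.000, vy=7.369 → t=1.504, apex=2.770, x_land=120.343, impact vy=-7.369
  bounce: vy ← 0.69·7.369 = 5.084
Arc 5: start y=0.000, vy=5.084 → t=1.038, apex=1.319, x_land=131.663, impact vy=-5.084
  bounce: vy ← 0.69·5.084 = 3.508
Arc 6: start y=0.000, vy=3.508 → t=0.716, apex=0.628, x_land=139.474, impact vy=-3.508
  bounce: vy ← 0.69·3.508 = 2.421

1 4.189 25.669 45.700
2 3.159 12.221 80.159
3 2.179 5.818 103.936
4 1.504 2.770 120.343
5 1.038 1.319 131.663
6 0.716 0.628 139.474
final: 139.474 2.421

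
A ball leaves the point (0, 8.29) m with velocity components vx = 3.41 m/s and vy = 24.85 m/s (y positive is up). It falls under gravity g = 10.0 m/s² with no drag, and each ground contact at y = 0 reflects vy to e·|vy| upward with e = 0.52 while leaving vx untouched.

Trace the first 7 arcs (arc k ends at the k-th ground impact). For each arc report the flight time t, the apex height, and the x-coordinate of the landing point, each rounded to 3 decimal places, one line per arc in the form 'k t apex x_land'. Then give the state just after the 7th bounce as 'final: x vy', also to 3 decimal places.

1 5.284 39.166 18.018
2 2.911 10.591 27.943
3 1.514 2.864 33.105
4 0.787 0.774 35.789
5 0.409 0.209 37.184
6 0.213 0.057 37.910
7 0.111 0.015 38.287
final: 38.287 0.288

Arc 1: start y=8.290, vy=24.850 → t=5.284, apex=39.166, x_land=18.018, impact vy=-27.988
  bounce: vy ← 0.52·27.988 = 14.554
Arc 2: start y=0.000, vy=14.554 → t=2.911, apex=10.591, x_land=27.943, impact vy=-14.554
  bounce: vy ← 0.52·14.554 = 7.568
Arc 3: start y=0.000, vy=7.568 → t=1.514, apex=2.864, x_land=33.105, impact vy=-7.568
  bounce: vy ← 0.52·7.568 = 3.935
Arc 4: start y=0.000, vy=3.935 → t=0.787, apex=0.774, x_land=35.789, impact vy=-3.935
  bounce: vy ← 0.52·3.935 = 2.046
Arc 5: start y=0.000, vy=2.046 → t=0.409, apex=0.209, x_land=37.184, impact vy=-2.046
  bounce: vy ← 0.52·2.046 = 1.064
Arc 6: start y=0.000, vy=1.064 → t=0.213, apex=0.057, x_land=37.910, impact vy=-1.064
  bounce: vy ← 0.52·1.064 = 0.553
Arc 7: start y=0.000, vy=0.553 → t=0.111, apex=0.015, x_land=38.287, impact vy=-0.553
  bounce: vy ← 0.52·0.553 = 0.288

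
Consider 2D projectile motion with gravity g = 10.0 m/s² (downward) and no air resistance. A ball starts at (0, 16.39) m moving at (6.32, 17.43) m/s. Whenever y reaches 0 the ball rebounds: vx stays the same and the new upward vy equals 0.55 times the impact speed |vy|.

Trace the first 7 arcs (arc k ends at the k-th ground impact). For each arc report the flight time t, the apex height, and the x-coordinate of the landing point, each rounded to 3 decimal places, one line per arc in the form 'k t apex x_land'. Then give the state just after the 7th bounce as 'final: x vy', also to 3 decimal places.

1 4.256 31.580 26.899
2 2.764 9.553 44.371
3 1.520 2.890 53.980
4 0.836 0.874 59.265
5 0.460 0.264 62.172
6 0.253 0.080 63.771
7 0.139 0.024 64.650
final: 64.650 0.383

Arc 1: start y=16.390, vy=17.430 → t=4.256, apex=31.580, x_land=26.899, impact vy=-25.132
  bounce: vy ← 0.55·25.132 = 13.822
Arc 2: start y=0.000, vy=13.822 → t=2.764, apex=9.553, x_land=44.371, impact vy=-13.822
  bounce: vy ← 0.55·13.822 = 7.602
Arc 3: start y=0.000, vy=7.602 → t=1.520, apex=2.890, x_land=53.980, impact vy=-7.602
  bounce: vy ← 0.55·7.602 = 4.181
Arc 4: start y=0.000, vy=4.181 → t=0.836, apex=0.874, x_land=59.265, impact vy=-4.181
  bounce: vy ← 0.55·4.181 = 2.300
Arc 5: start y=0.000, vy=2.300 → t=0.460, apex=0.264, x_land=62.172, impact vy=-2.300
  bounce: vy ← 0.55·2.300 = 1.265
Arc 6: start y=0.000, vy=1.265 → t=0.253, apex=0.080, x_land=63.771, impact vy=-1.265
  bounce: vy ← 0.55·1.265 = 0.696
Arc 7: start y=0.000, vy=0.696 → t=0.139, apex=0.024, x_land=64.650, impact vy=-0.696
  bounce: vy ← 0.55·0.696 = 0.383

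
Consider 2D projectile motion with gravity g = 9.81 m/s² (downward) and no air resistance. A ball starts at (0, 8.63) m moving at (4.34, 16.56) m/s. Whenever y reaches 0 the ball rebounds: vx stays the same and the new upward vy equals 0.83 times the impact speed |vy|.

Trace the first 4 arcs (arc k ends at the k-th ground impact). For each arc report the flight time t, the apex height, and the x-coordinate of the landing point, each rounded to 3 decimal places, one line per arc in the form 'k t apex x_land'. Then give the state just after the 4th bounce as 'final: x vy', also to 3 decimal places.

Arc 1: start y=8.630, vy=16.560 → t=3.835, apex=22.607, x_land=16.644, impact vy=-21.061
  bounce: vy ← 0.83·21.061 = 17.480
Arc 2: start y=0.000, vy=17.480 → t=3.564, apex=15.574, x_land=32.110, impact vy=-17.480
  bounce: vy ← 0.83·17.480 = 14.509
Arc 3: start y=0.000, vy=14.509 → t=2.958, apex=10.729, x_land=44.948, impact vy=-14.509
  bounce: vy ← 0.83·14.509 = 12.042
Arc 4: start y=0.000, vy=12.042 → t=2.455, apex=7.391, x_land=55.603, impact vy=-12.042
  bounce: vy ← 0.83·12.042 = 9.995

1 3.835 22.607 16.644
2 3.564 15.574 32.110
3 2.958 10.729 44.948
4 2.455 7.391 55.603
final: 55.603 9.995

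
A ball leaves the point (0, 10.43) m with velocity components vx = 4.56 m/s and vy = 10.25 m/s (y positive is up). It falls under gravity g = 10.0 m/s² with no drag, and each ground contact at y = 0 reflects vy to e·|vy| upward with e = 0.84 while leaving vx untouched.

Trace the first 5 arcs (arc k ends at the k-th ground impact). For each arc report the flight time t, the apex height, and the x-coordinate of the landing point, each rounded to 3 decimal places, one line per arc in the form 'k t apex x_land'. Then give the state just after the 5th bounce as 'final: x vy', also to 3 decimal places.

Arc 1: start y=10.430, vy=10.250 → t=2.796, apex=15.683, x_land=12.750, impact vy=-17.711
  bounce: vy ← 0.84·17.711 = 14.877
Arc 2: start y=0.000, vy=14.877 → t=2.975, apex=11.066, x_land=26.318, impact vy=-14.877
  bounce: vy ← 0.84·14.877 = 12.497
Arc 3: start y=0.000, vy=12.497 → t=2.499, apex=7.808, x_land=37.715, impact vy=-12.497
  bounce: vy ← 0.84·12.497 = 10.497
Arc 4: start y=0.000, vy=10.497 → t=2.099, apex=5.509, x_land=47.288, impact vy=-10.497
  bounce: vy ← 0.84·10.497 = 8.818
Arc 5: start y=0.000, vy=8.818 → t=1.764, apex=3.887, x_land=55.329, impact vy=-8.818
  bounce: vy ← 0.84·8.818 = 7.407

1 2.796 15.683 12.750
2 2.975 11.066 26.318
3 2.499 7.808 37.715
4 2.099 5.509 47.288
5 1.764 3.887 55.329
final: 55.329 7.407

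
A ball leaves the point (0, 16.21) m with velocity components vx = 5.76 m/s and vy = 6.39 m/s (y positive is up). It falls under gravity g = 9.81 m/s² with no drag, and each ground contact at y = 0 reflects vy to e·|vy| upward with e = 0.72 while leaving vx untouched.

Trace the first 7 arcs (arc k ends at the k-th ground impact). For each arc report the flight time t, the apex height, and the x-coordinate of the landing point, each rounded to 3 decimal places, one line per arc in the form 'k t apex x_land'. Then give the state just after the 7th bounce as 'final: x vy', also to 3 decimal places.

Arc 1: start y=16.210, vy=6.390 → t=2.582, apex=18.291, x_land=14.875, impact vy=-18.944
  bounce: vy ← 0.72·18.944 = 13.640
Arc 2: start y=0.000, vy=13.640 → t=2.781, apex=9.482, x_land=30.892, impact vy=-13.640
  bounce: vy ← 0.72·13.640 = 9.821
Arc 3: start y=0.000, vy=9.821 → t=2.002, apex=4.916, x_land=42.425, impact vy=-9.821
  bounce: vy ← 0.72·9.821 = 7.071
Arc 4: start y=0.000, vy=7.071 → t=1.442, apex=2.548, x_land=50.728, impact vy=-7.071
  bounce: vy ← 0.72·7.071 = 5.091
Arc 5: start y=0.000, vy=5.091 → t=1.038, apex=1.321, x_land=56.706, impact vy=-5.091
  bounce: vy ← 0.72·5.091 = 3.665
Arc 6: start y=0.000, vy=3.665 → t=0.747, apex=0.685, x_land=61.011, impact vy=-3.665
  bounce: vy ← 0.72·3.665 = 2.639
Arc 7: start y=0.000, vy=2.639 → t=0.538, apex=0.355, x_land=64.110, impact vy=-2.639
  bounce: vy ← 0.72·2.639 = 1.900

1 2.582 18.291 14.875
2 2.781 9.482 30.892
3 2.002 4.916 42.425
4 1.442 2.548 50.728
5 1.038 1.321 56.706
6 0.747 0.685 61.011
7 0.538 0.355 64.110
final: 64.110 1.900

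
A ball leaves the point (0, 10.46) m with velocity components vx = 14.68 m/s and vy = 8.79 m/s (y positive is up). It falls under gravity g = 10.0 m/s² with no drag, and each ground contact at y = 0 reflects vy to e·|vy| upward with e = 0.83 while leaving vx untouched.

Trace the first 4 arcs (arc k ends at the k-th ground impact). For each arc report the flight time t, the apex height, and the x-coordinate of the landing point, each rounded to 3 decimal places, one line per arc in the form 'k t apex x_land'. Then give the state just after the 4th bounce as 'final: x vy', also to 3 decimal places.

Arc 1: start y=10.460, vy=8.790 → t=2.572, apex=14.323, x_land=37.750, impact vy=-16.925
  bounce: vy ← 0.83·16.925 = 14.048
Arc 2: start y=0.000, vy=14.048 → t=2.810, apex=9.867, x_land=78.995, impact vy=-14.048
  bounce: vy ← 0.83·14.048 = 11.660
Arc 3: start y=0.000, vy=11.660 → t=2.332, apex=6.798, x_land=113.228, impact vy=-11.660
  bounce: vy ← 0.83·11.660 = 9.678
Arc 4: start y=0.000, vy=9.678 → t=1.936, apex=4.683, x_land=141.642, impact vy=-9.678
  bounce: vy ← 0.83·9.678 = 8.032

1 2.572 14.323 37.750
2 2.810 9.867 78.995
3 2.332 6.798 113.228
4 1.936 4.683 141.642
final: 141.642 8.032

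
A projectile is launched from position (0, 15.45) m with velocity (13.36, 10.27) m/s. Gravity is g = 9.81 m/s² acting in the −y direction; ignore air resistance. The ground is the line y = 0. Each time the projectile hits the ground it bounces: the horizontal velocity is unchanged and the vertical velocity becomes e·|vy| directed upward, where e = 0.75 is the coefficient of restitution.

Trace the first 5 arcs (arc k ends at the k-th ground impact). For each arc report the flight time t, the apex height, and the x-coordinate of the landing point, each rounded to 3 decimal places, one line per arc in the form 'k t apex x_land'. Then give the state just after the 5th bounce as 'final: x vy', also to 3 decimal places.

Arc 1: start y=15.450, vy=10.270 → t=3.107, apex=20.826, x_land=41.515, impact vy=-20.214
  bounce: vy ← 0.75·20.214 = 15.160
Arc 2: start y=0.000, vy=15.160 → t=3.091, apex=11.715, x_land=82.809, impact vy=-15.160
  bounce: vy ← 0.75·15.160 = 11.370
Arc 3: start y=0.000, vy=11.370 → t=2.318, apex=6.589, x_land=113.778, impact vy=-11.370
  bounce: vy ← 0.75·11.370 = 8.528
Arc 4: start y=0.000, vy=8.528 → t=1.739, apex=3.707, x_land=137.006, impact vy=-8.528
  bounce: vy ← 0.75·8.528 = 6.396
Arc 5: start y=0.000, vy=6.396 → t=1.304, apex=2.085, x_land=154.426, impact vy=-6.396
  bounce: vy ← 0.75·6.396 = 4.797

1 3.107 20.826 41.515
2 3.091 11.715 82.809
3 2.318 6.589 113.778
4 1.739 3.707 137.006
5 1.304 2.085 154.426
final: 154.426 4.797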